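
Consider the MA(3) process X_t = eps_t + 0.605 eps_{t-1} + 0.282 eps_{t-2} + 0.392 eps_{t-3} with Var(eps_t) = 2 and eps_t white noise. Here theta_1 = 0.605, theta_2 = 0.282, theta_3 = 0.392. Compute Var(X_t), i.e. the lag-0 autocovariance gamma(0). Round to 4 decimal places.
\gamma(0) = 3.1984

For an MA(q) process X_t = eps_t + sum_i theta_i eps_{t-i} with
Var(eps_t) = sigma^2, the variance is
  gamma(0) = sigma^2 * (1 + sum_i theta_i^2).
  sum_i theta_i^2 = (0.605)^2 + (0.282)^2 + (0.392)^2 = 0.366025 + 0.079524 + 0.153664 = 0.599213.
  gamma(0) = 2 * (1 + 0.599213) = 2 * 1.599213 = 3.198426, which rounds to 3.1984.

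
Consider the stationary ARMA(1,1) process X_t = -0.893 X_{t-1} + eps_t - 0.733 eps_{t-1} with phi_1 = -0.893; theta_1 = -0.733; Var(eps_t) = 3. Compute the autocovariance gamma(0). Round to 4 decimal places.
\gamma(0) = 42.1587

Multiply the model equation by X_{t-k} and take expectations. With theta_0 = psi_0 = 1 and psi_j the MA(infinity) weights, this gives
  gamma(k) - sum_i phi_i gamma(k-i) = c_k,
  c_k = sigma^2 * sum_{j=k..q} theta_j psi_{j-k}   (c_k = 0 for k > q),
using gamma(-m) = gamma(m).
psi-weights needed (psi_j = theta_j + sum_i phi_i psi_{j-i}):
  psi_1 = theta_1 + phi_1 = -0.733 + (-0.893) = -1.626
Right-hand sides:
  c_0 = sigma^2 (1 + theta_1 psi_1) = 3 * (1 + (-0.733)(-1.626)) = 3 * 2.191858 = 6.575574
  c_1 = sigma^2 theta_1 = 3 * (-0.733) = -2.199
  c_2 = 0
Equations for k = 0 and k = 1 (AR order 1):
  gamma(0) = phi_1 gamma(1) + c_0
  gamma(1) = phi_1 gamma(0) + c_1
Substituting the second into the first: gamma(0) (1 - phi_1^2) = c_0 + phi_1 c_1, so
  gamma(0) = (c_0 + phi_1 c_1) / (1 - phi_1^2) = (6.575574 + (-0.893)(-2.199)) / (1 - (-0.893)^2) = 8.539281 / 0.202551 = 42.158671.
Therefore gamma(0) = 42.1587 (to 4 decimal places).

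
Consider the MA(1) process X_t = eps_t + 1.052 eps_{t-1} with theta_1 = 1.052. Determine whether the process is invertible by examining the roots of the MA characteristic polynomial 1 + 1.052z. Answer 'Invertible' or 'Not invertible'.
\text{Not invertible}

The MA(q) characteristic polynomial is P(z) = 1 + 1.052z.
Invertibility requires all roots to lie outside the unit circle, i.e. |z| > 1 for every root.
This is linear in z: 1 + (1.052) z = 0  =>  z = -1/(1.052) = -0.95057,  |z| = 0.95057.
Moduli of all roots: 0.9506.
All moduli strictly greater than 1? No.
Verdict: Not invertible.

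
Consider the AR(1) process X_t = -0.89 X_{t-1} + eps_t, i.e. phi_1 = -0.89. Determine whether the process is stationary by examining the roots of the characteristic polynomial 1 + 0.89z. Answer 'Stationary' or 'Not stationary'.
\text{Stationary}

The AR(p) characteristic polynomial is P(z) = 1 + 0.89z.
Stationarity requires all roots to lie outside the unit circle, i.e. |z| > 1 for every root.
This is linear in z: 1 + (0.89) z = 0  =>  z = -1/(0.89) = -1.123596,  |z| = 1.123596.
Moduli of all roots: 1.1236.
All moduli strictly greater than 1? Yes.
Verdict: Stationary.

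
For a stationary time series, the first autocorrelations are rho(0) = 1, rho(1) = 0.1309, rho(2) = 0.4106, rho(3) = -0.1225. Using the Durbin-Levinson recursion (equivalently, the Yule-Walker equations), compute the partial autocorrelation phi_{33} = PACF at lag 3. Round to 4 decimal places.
\phi_{33} = -0.2510

The PACF at lag k is phi_{kk}, the last component of the solution
to the Yule-Walker system G_k phi = r_k where
  (G_k)_{ij} = rho(|i - j|), (r_k)_i = rho(i), i,j = 1..k.
Equivalently, Durbin-Levinson gives phi_{kk} iteratively:
  phi_{11} = rho(1)
  phi_{kk} = [rho(k) - sum_{j=1..k-1} phi_{k-1,j} rho(k-j)]
            / [1 - sum_{j=1..k-1} phi_{k-1,j} rho(j)],
  phi_{k,j} = phi_{k-1,j} - phi_{kk} phi_{k-1,k-j},  j = 1..k-1.
Step k = 1:
  phi_11 = rho(1) = 0.1309.
Step k = 2:
  phi_22 = [rho(2) - phi_11 rho(1)] / [1 - phi_11 rho(1)] = [0.4106 - (0.1309)(0.1309)] / [1 - (0.1309)(0.1309)]
         = 0.39346519 / 0.98286519 = 0.400325.
  Update: phi_21 = phi_11 - phi_22 phi_11 = 0.1309 - (0.400325)(0.1309) = 0.078497.
Step k = 3:
  phi_33 = [rho(3) - phi_21 rho(2) - phi_22 rho(1)] / [1 - phi_21 rho(1) - phi_22 rho(2)]
    numerator   = -0.1225 - (0.078497)(0.4106) - (0.400325)(0.1309) = -0.20713357
    denominator = 1 - (0.078497)(0.1309) - (0.400325)(0.4106) = 0.82535136
  phi_33 = -0.20713357 / 0.82535136 = -0.251.
Therefore phi_{33} = -0.2510.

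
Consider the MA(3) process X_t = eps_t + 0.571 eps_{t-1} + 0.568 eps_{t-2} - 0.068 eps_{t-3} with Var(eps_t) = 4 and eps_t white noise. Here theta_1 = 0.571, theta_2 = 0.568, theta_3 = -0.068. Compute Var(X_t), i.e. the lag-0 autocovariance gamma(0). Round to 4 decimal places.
\gamma(0) = 6.6132

For an MA(q) process X_t = eps_t + sum_i theta_i eps_{t-i} with
Var(eps_t) = sigma^2, the variance is
  gamma(0) = sigma^2 * (1 + sum_i theta_i^2).
  sum_i theta_i^2 = (0.571)^2 + (0.568)^2 + (-0.068)^2 = 0.326041 + 0.322624 + 0.004624 = 0.653289.
  gamma(0) = 4 * (1 + 0.653289) = 4 * 1.653289 = 6.613156, which rounds to 6.6132.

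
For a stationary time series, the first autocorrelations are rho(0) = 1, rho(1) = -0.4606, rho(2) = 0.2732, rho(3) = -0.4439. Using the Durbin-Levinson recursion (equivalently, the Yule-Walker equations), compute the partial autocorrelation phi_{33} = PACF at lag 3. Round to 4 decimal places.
\phi_{33} = -0.3730

The PACF at lag k is phi_{kk}, the last component of the solution
to the Yule-Walker system G_k phi = r_k where
  (G_k)_{ij} = rho(|i - j|), (r_k)_i = rho(i), i,j = 1..k.
Equivalently, Durbin-Levinson gives phi_{kk} iteratively:
  phi_{11} = rho(1)
  phi_{kk} = [rho(k) - sum_{j=1..k-1} phi_{k-1,j} rho(k-j)]
            / [1 - sum_{j=1..k-1} phi_{k-1,j} rho(j)],
  phi_{k,j} = phi_{k-1,j} - phi_{kk} phi_{k-1,k-j},  j = 1..k-1.
Step k = 1:
  phi_11 = rho(1) = -0.4606.
Step k = 2:
  phi_22 = [rho(2) - phi_11 rho(1)] / [1 - phi_11 rho(1)] = [0.2732 - (-0.4606)(-0.4606)] / [1 - (-0.4606)(-0.4606)]
         = 0.06104764 / 0.78784764 = 0.077487.
  Update: phi_21 = phi_11 - phi_22 phi_11 = -0.4606 - (0.077487)(-0.4606) = -0.42491.
Step k = 3:
  phi_33 = [rho(3) - phi_21 rho(2) - phi_22 rho(1)] / [1 - phi_21 rho(1) - phi_22 rho(2)]
    numerator   = -0.4439 - (-0.42491)(0.2732) - (0.077487)(-0.4606) = -0.29212435
    denominator = 1 - (-0.42491)(-0.4606) - (0.077487)(0.2732) = 0.78311727
  phi_33 = -0.29212435 / 0.78311727 = -0.373.
Therefore phi_{33} = -0.3730.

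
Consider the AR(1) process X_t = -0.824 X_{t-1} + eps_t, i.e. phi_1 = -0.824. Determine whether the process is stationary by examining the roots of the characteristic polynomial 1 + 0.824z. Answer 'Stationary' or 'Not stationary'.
\text{Stationary}

The AR(p) characteristic polynomial is P(z) = 1 + 0.824z.
Stationarity requires all roots to lie outside the unit circle, i.e. |z| > 1 for every root.
This is linear in z: 1 + (0.824) z = 0  =>  z = -1/(0.824) = -1.213592,  |z| = 1.213592.
Moduli of all roots: 1.2136.
All moduli strictly greater than 1? Yes.
Verdict: Stationary.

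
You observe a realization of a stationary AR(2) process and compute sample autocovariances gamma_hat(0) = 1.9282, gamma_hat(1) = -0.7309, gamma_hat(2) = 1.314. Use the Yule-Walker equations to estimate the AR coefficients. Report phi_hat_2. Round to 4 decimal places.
\hat\phi_{2} = 0.6280

The Yule-Walker equations for an AR(p) process read, in matrix form,
  Gamma_p phi = r_p,   with   (Gamma_p)_{ij} = gamma(|i - j|),
                       (r_p)_i = gamma(i),   i,j = 1..p.
Substitute the sample gammas (Toeplitz matrix and right-hand side of size 2):
  Gamma_p = [[1.9282, -0.7309], [-0.7309, 1.9282]]
  r_p     = [-0.7309, 1.314]
Written out:
  1.9282 phi_1 - 0.7309 phi_2 = -0.7309
  -0.7309 phi_1 + 1.9282 phi_2 = 1.314
Solve by Cramer's rule:
  det = gamma(0)^2 - gamma(1)^2 = (1.9282)^2 - (-0.7309)^2 = 3.71795524 - 0.53421481 = 3.18374043
  phi_hat_1 = [gamma(1) gamma(0) - gamma(1) gamma(2)] / det = [(-0.7309)(1.9282) - (-0.7309)(1.314)] / 3.18374043 = -0.44891878 / 3.18374043 = -0.141
  phi_hat_2 = [gamma(0) gamma(2) - gamma(1)^2] / det = [(1.9282)(1.314) - (-0.7309)^2] / 3.18374043 = 1.99943999 / 3.18374043 = 0.628
So phi_hat = [-0.1410, 0.6280].
Therefore phi_hat_2 = 0.6280.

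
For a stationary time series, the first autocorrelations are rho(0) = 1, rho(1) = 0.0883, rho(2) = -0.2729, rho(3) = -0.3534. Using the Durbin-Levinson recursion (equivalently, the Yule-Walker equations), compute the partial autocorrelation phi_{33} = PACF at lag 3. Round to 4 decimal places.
\phi_{33} = -0.3259

The PACF at lag k is phi_{kk}, the last component of the solution
to the Yule-Walker system G_k phi = r_k where
  (G_k)_{ij} = rho(|i - j|), (r_k)_i = rho(i), i,j = 1..k.
Equivalently, Durbin-Levinson gives phi_{kk} iteratively:
  phi_{11} = rho(1)
  phi_{kk} = [rho(k) - sum_{j=1..k-1} phi_{k-1,j} rho(k-j)]
            / [1 - sum_{j=1..k-1} phi_{k-1,j} rho(j)],
  phi_{k,j} = phi_{k-1,j} - phi_{kk} phi_{k-1,k-j},  j = 1..k-1.
Step k = 1:
  phi_11 = rho(1) = 0.0883.
Step k = 2:
  phi_22 = [rho(2) - phi_11 rho(1)] / [1 - phi_11 rho(1)] = [-0.2729 - (0.0883)(0.0883)] / [1 - (0.0883)(0.0883)]
         = -0.28069689 / 0.99220311 = -0.282903.
  Update: phi_21 = phi_11 - phi_22 phi_11 = 0.0883 - (-0.282903)(0.0883) = 0.11328.
Step k = 3:
  phi_33 = [rho(3) - phi_21 rho(2) - phi_22 rho(1)] / [1 - phi_21 rho(1) - phi_22 rho(2)]
    numerator   = -0.3534 - (0.11328)(-0.2729) - (-0.282903)(0.0883) = -0.2975055
    denominator = 1 - (0.11328)(0.0883) - (-0.282903)(-0.2729) = 0.91279322
  phi_33 = -0.2975055 / 0.91279322 = -0.3259.
Therefore phi_{33} = -0.3259.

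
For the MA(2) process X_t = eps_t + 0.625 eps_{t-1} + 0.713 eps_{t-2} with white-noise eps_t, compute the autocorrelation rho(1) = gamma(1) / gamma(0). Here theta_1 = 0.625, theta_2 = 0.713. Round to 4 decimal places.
\rho(1) = 0.5638

For an MA(q) process with theta_0 = 1, the autocovariance is
  gamma(k) = sigma^2 * sum_{i=0..q-k} theta_i * theta_{i+k},
and rho(k) = gamma(k) / gamma(0). Sigma^2 cancels.
  numerator   = (1)*(0.625) + (0.625)*(0.713) = 1.070625.
  denominator = (1)^2 + (0.625)^2 + (0.713)^2 = 1.898994.
  rho(1) = 1.070625 / 1.898994 = 0.5638.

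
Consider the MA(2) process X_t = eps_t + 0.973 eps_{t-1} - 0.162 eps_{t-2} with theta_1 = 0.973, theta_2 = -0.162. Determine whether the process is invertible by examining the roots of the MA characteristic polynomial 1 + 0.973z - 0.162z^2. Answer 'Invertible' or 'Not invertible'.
\text{Not invertible}

The MA(q) characteristic polynomial is P(z) = 1 + 0.973z - 0.162z^2.
Invertibility requires all roots to lie outside the unit circle, i.e. |z| > 1 for every root.
Set 1 + (0.973) z + (-0.162) z^2 = 0, i.e. a z^2 + b z + c = 0 with a = -0.162, b = 0.973, c = 1.
Discriminant D = b^2 - 4ac = (0.973)^2 - 4*(-0.162)*1 = 0.946729 - (-0.648) = 1.594729.
D >= 0, so the roots are real: z = (-b +/- sqrt(D)) / (2a) = (-0.973 +/- 1.262826) / (-0.324).
  z_1 = (-0.973 + 1.262826) / (-0.324) = -0.8945,   |z_1| = 0.8945.
  z_2 = (-0.973 - 1.262826) / (-0.324) = 6.9007,   |z_2| = 6.9007.
Moduli of all roots: 0.8945, 6.9007.
All moduli strictly greater than 1? No.
Verdict: Not invertible.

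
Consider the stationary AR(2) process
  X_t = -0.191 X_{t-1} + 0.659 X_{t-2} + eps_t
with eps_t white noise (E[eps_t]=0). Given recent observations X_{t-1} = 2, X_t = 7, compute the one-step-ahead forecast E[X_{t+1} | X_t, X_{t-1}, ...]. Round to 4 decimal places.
E[X_{t+1} \mid \mathcal F_t] = -0.0190

For an AR(p) model X_t = c + sum_i phi_i X_{t-i} + eps_t, the
one-step-ahead conditional mean is
  E[X_{t+1} | X_t, ...] = c + sum_i phi_i X_{t+1-i}.
Substitute known values:
  E[X_{t+1} | ...] = (-0.191) * (7) + (0.659) * (2)
                   = -0.0190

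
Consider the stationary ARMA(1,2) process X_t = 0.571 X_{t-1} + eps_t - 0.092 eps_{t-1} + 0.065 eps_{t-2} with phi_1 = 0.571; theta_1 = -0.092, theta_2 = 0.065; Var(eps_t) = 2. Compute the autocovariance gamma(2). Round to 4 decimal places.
\gamma(2) = 0.9731

Multiply the model equation by X_{t-k} and take expectations. With theta_0 = psi_0 = 1 and psi_j the MA(infinity) weights, this gives
  gamma(k) - sum_i phi_i gamma(k-i) = c_k,
  c_k = sigma^2 * sum_{j=k..q} theta_j psi_{j-k}   (c_k = 0 for k > q),
using gamma(-m) = gamma(m).
psi-weights needed (psi_j = theta_j + sum_i phi_i psi_{j-i}):
  psi_1 = theta_1 + phi_1 = -0.092 + (0.571) = 0.479
  psi_2 = theta_2 + phi_1 psi_1 = 0.065 + (0.571)(0.479) = 0.338509
Right-hand sides:
  c_0 = sigma^2 (1 + theta_1 psi_1 + theta_2 psi_2) = 2 * (1 + (-0.092)(0.479) + (0.065)(0.338509)) = 2 * 0.977935 = 1.95587
  c_1 = sigma^2 (theta_1 + theta_2 psi_1) = 2 * (-0.092 + (0.065)(0.479)) = -0.12173
  c_2 = sigma^2 theta_2 = 2 * (0.065) = 0.13
Equations for k = 0 and k = 1 (AR order 1):
  gamma(0) = phi_1 gamma(1) + c_0
  gamma(1) = phi_1 gamma(0) + c_1
Substituting the second into the first: gamma(0) (1 - phi_1^2) = c_0 + phi_1 c_1, so
  gamma(0) = (c_0 + phi_1 c_1) / (1 - phi_1^2) = (1.95587 + (0.571)(-0.12173)) / (1 - (0.571)^2) = 1.886362 / 0.673959 = 2.798927.
  gamma(1) = phi_1 gamma(0) + c_1 = (0.571)(2.798927) + (-0.12173) = 1.476458.
For k = 2: gamma(2) = phi_1 gamma(1) + c_2
  = (0.571)(1.476458) + (0.13) = 0.973057.
Therefore gamma(2) = 0.9731 (to 4 decimal places).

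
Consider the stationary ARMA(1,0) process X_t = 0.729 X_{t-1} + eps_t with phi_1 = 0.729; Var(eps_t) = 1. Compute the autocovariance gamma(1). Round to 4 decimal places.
\gamma(1) = 1.5558

Multiply the model equation by X_{t-k} and take expectations. With theta_0 = psi_0 = 1 and psi_j the MA(infinity) weights, this gives
  gamma(k) - sum_i phi_i gamma(k-i) = c_k,
  c_k = sigma^2 * sum_{j=k..q} theta_j psi_{j-k}   (c_k = 0 for k > q),
using gamma(-m) = gamma(m).
Pure AR (q = 0): c_0 = sigma^2 = 1, c_k = 0 for k >= 1.
Equations for k = 0 and k = 1 (AR order 1):
  gamma(0) = phi_1 gamma(1) + c_0
  gamma(1) = phi_1 gamma(0) + c_1
Substituting the second into the first: gamma(0) (1 - phi_1^2) = c_0 + phi_1 c_1, so
  gamma(0) = c_0 / (1 - phi_1^2) = 1 / (1 - (0.729)^2) = 1 / 0.468559 = 2.134203.
  gamma(1) = phi_1 gamma(0) = (0.729)(2.134203) = 1.555834.
Therefore gamma(1) = 1.5558 (to 4 decimal places).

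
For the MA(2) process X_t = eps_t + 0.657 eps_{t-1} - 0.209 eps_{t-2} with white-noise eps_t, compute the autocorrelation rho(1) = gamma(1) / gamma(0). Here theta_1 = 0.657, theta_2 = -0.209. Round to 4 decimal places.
\rho(1) = 0.3523

For an MA(q) process with theta_0 = 1, the autocovariance is
  gamma(k) = sigma^2 * sum_{i=0..q-k} theta_i * theta_{i+k},
and rho(k) = gamma(k) / gamma(0). Sigma^2 cancels.
  numerator   = (1)*(0.657) + (0.657)*(-0.209) = 0.519687.
  denominator = (1)^2 + (0.657)^2 + (-0.209)^2 = 1.47533.
  rho(1) = 0.519687 / 1.47533 = 0.3523.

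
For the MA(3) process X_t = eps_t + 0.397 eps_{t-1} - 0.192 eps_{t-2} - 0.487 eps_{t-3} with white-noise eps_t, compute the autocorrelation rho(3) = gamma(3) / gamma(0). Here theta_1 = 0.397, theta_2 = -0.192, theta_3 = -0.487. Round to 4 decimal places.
\rho(3) = -0.3402

For an MA(q) process with theta_0 = 1, the autocovariance is
  gamma(k) = sigma^2 * sum_{i=0..q-k} theta_i * theta_{i+k},
and rho(k) = gamma(k) / gamma(0). Sigma^2 cancels.
  numerator   = (1)*(-0.487) = -0.487.
  denominator = (1)^2 + (0.397)^2 + (-0.192)^2 + (-0.487)^2 = 1.431642.
  rho(3) = -0.487 / 1.431642 = -0.3402.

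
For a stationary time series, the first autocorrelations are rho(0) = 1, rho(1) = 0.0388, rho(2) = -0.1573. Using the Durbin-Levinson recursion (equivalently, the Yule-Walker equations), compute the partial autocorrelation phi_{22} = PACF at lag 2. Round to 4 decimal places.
\phi_{22} = -0.1590

The PACF at lag k is phi_{kk}, the last component of the solution
to the Yule-Walker system G_k phi = r_k where
  (G_k)_{ij} = rho(|i - j|), (r_k)_i = rho(i), i,j = 1..k.
Equivalently, Durbin-Levinson gives phi_{kk} iteratively:
  phi_{11} = rho(1)
  phi_{kk} = [rho(k) - sum_{j=1..k-1} phi_{k-1,j} rho(k-j)]
            / [1 - sum_{j=1..k-1} phi_{k-1,j} rho(j)],
  phi_{k,j} = phi_{k-1,j} - phi_{kk} phi_{k-1,k-j},  j = 1..k-1.
Step k = 1:
  phi_11 = rho(1) = 0.0388.
Step k = 2:
  phi_22 = [rho(2) - phi_11 rho(1)] / [1 - phi_11 rho(1)] = [-0.1573 - (0.0388)(0.0388)] / [1 - (0.0388)(0.0388)]
         = -0.15880544 / 0.99849456 = -0.159.
Therefore phi_{22} = -0.1590.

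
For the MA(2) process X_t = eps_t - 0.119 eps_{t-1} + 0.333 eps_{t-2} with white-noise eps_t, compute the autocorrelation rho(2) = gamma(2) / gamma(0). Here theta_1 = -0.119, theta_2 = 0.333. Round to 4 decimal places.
\rho(2) = 0.2960

For an MA(q) process with theta_0 = 1, the autocovariance is
  gamma(k) = sigma^2 * sum_{i=0..q-k} theta_i * theta_{i+k},
and rho(k) = gamma(k) / gamma(0). Sigma^2 cancels.
  numerator   = (1)*(0.333) = 0.333.
  denominator = (1)^2 + (-0.119)^2 + (0.333)^2 = 1.12505.
  rho(2) = 0.333 / 1.12505 = 0.2960.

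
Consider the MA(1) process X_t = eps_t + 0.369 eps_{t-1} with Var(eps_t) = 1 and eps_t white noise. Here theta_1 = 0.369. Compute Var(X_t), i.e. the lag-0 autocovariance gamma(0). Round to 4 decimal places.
\gamma(0) = 1.1362

For an MA(q) process X_t = eps_t + sum_i theta_i eps_{t-i} with
Var(eps_t) = sigma^2, the variance is
  gamma(0) = sigma^2 * (1 + sum_i theta_i^2).
  sum_i theta_i^2 = (0.369)^2 = 0.136161.
  gamma(0) = 1 * (1 + 0.136161) = 1 * 1.136161 = 1.136161, which rounds to 1.1362.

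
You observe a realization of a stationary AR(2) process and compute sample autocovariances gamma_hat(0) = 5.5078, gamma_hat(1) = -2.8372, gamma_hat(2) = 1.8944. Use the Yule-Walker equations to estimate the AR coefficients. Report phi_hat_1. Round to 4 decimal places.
\hat\phi_{1} = -0.4600

The Yule-Walker equations for an AR(p) process read, in matrix form,
  Gamma_p phi = r_p,   with   (Gamma_p)_{ij} = gamma(|i - j|),
                       (r_p)_i = gamma(i),   i,j = 1..p.
Substitute the sample gammas (Toeplitz matrix and right-hand side of size 2):
  Gamma_p = [[5.5078, -2.8372], [-2.8372, 5.5078]]
  r_p     = [-2.8372, 1.8944]
Written out:
  5.5078 phi_1 - 2.8372 phi_2 = -2.8372
  -2.8372 phi_1 + 5.5078 phi_2 = 1.8944
Solve by Cramer's rule:
  det = gamma(0)^2 - gamma(1)^2 = (5.5078)^2 - (-2.8372)^2 = 30.33586084 - 8.04970384 = 22.286157
  phi_hat_1 = [gamma(1) gamma(0) - gamma(1) gamma(2)] / det = [(-2.8372)(5.5078) - (-2.8372)(1.8944)] / 22.286157 = -10.25193848 / 22.286157 = -0.46
  phi_hat_2 = [gamma(0) gamma(2) - gamma(1)^2] / det = [(5.5078)(1.8944) - (-2.8372)^2] / 22.286157 = 2.38427248 / 22.286157 = 0.107
So phi_hat = [-0.4600, 0.1070].
Therefore phi_hat_1 = -0.4600.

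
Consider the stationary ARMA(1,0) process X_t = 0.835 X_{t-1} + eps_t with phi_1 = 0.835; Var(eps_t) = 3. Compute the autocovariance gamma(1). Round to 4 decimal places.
\gamma(1) = 8.2735

Multiply the model equation by X_{t-k} and take expectations. With theta_0 = psi_0 = 1 and psi_j the MA(infinity) weights, this gives
  gamma(k) - sum_i phi_i gamma(k-i) = c_k,
  c_k = sigma^2 * sum_{j=k..q} theta_j psi_{j-k}   (c_k = 0 for k > q),
using gamma(-m) = gamma(m).
Pure AR (q = 0): c_0 = sigma^2 = 3, c_k = 0 for k >= 1.
Equations for k = 0 and k = 1 (AR order 1):
  gamma(0) = phi_1 gamma(1) + c_0
  gamma(1) = phi_1 gamma(0) + c_1
Substituting the second into the first: gamma(0) (1 - phi_1^2) = c_0 + phi_1 c_1, so
  gamma(0) = c_0 / (1 - phi_1^2) = 3 / (1 - (0.835)^2) = 3 / 0.302775 = 9.908348.
  gamma(1) = phi_1 gamma(0) = (0.835)(9.908348) = 8.27347.
Therefore gamma(1) = 8.2735 (to 4 decimal places).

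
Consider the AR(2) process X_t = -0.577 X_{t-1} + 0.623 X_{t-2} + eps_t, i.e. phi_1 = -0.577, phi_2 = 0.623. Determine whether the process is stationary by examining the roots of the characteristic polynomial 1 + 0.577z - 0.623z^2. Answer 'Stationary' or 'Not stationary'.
\text{Not stationary}

The AR(p) characteristic polynomial is P(z) = 1 + 0.577z - 0.623z^2.
Stationarity requires all roots to lie outside the unit circle, i.e. |z| > 1 for every root.
Set 1 + (0.577) z + (-0.623) z^2 = 0, i.e. a z^2 + b z + c = 0 with a = -0.623, b = 0.577, c = 1.
Discriminant D = b^2 - 4ac = (0.577)^2 - 4*(-0.623)*1 = 0.332929 - (-2.492) = 2.824929.
D >= 0, so the roots are real: z = (-b +/- sqrt(D)) / (2a) = (-0.577 +/- 1.680753) / (-1.246).
  z_1 = (-0.577 + 1.680753) / (-1.246) = -0.8858,   |z_1| = 0.8858.
  z_2 = (-0.577 - 1.680753) / (-1.246) = 1.812,   |z_2| = 1.812.
Moduli of all roots: 0.8858, 1.8120.
All moduli strictly greater than 1? No.
Verdict: Not stationary.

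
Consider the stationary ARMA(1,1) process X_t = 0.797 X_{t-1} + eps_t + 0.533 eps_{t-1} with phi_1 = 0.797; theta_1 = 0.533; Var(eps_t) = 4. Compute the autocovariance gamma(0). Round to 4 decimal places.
\gamma(0) = 23.3963

Multiply the model equation by X_{t-k} and take expectations. With theta_0 = psi_0 = 1 and psi_j the MA(infinity) weights, this gives
  gamma(k) - sum_i phi_i gamma(k-i) = c_k,
  c_k = sigma^2 * sum_{j=k..q} theta_j psi_{j-k}   (c_k = 0 for k > q),
using gamma(-m) = gamma(m).
psi-weights needed (psi_j = theta_j + sum_i phi_i psi_{j-i}):
  psi_1 = theta_1 + phi_1 = 0.533 + (0.797) = 1.33
Right-hand sides:
  c_0 = sigma^2 (1 + theta_1 psi_1) = 4 * (1 + (0.533)(1.33)) = 4 * 1.70889 = 6.83556
  c_1 = sigma^2 theta_1 = 4 * (0.533) = 2.132
  c_2 = 0
Equations for k = 0 and k = 1 (AR order 1):
  gamma(0) = phi_1 gamma(1) + c_0
  gamma(1) = phi_1 gamma(0) + c_1
Substituting the second into the first: gamma(0) (1 - phi_1^2) = c_0 + phi_1 c_1, so
  gamma(0) = (c_0 + phi_1 c_1) / (1 - phi_1^2) = (6.83556 + (0.797)(2.132)) / (1 - (0.797)^2) = 8.534764 / 0.364791 = 23.396312.
Therefore gamma(0) = 23.3963 (to 4 decimal places).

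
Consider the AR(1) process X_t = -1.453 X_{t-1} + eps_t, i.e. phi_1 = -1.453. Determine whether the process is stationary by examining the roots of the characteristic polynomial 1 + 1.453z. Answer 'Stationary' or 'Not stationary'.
\text{Not stationary}

The AR(p) characteristic polynomial is P(z) = 1 + 1.453z.
Stationarity requires all roots to lie outside the unit circle, i.e. |z| > 1 for every root.
This is linear in z: 1 + (1.453) z = 0  =>  z = -1/(1.453) = -0.688231,  |z| = 0.688231.
Moduli of all roots: 0.6882.
All moduli strictly greater than 1? No.
Verdict: Not stationary.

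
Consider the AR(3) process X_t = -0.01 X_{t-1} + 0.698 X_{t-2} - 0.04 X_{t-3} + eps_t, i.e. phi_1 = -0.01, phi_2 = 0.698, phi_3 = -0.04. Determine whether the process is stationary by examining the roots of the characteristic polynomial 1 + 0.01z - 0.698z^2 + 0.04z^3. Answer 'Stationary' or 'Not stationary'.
\text{Stationary}

The AR(p) characteristic polynomial is P(z) = 1 + 0.01z - 0.698z^2 + 0.04z^3.
Stationarity requires all roots to lie outside the unit circle, i.e. |z| > 1 for every root.
Degree 3: look for a simple real root z0 first, then factor out (1 - z/z0) and solve the remaining quadratic.
Testing z0 = 1.25: P(1.25) = 1 + (0.01)(1.25) + (-0.698)(1.25)^2 + (0.04)(1.25)^3
  = 1 + (0.0125) + (-1.090625) + (0.078125) = 0.  So z_0 = 1.25 is a root, |z_0| = 1.25.
Divide out the factor (1 - 0.8 z) = (1 - z/z0) (since 1/z0 = 0.8):
  P(z) = (1 - 0.8 z)(1 + (0.81) z + (-0.05) z^2)
  [check: z-coef 0.81 - (0.8) = 0.01; z^2-coef -0.05 - (0.8)(0.81) = -0.698; z^3-coef -(0.8)(-0.05) = 0.04.]
Remaining roots from the quadratic factor 1 + (0.81) z + (-0.05) z^2:
  Set 1 + (0.81) z + (-0.05) z^2 = 0, i.e. a z^2 + b z + c = 0 with a = -0.05, b = 0.81, c = 1.
  Discriminant D = b^2 - 4ac = (0.81)^2 - 4*(-0.05)*1 = 0.6561 - (-0.2) = 0.8561.
  D >= 0, so the roots are real: z = (-b +/- sqrt(D)) / (2a) = (-0.81 +/- 0.925257) / (-0.1).
    z_1 = (-0.81 + 0.925257) / (-0.1) = -1.1526,   |z_1| = 1.1526.
    z_2 = (-0.81 - 0.925257) / (-0.1) = 17.3526,   |z_2| = 17.3526.
Moduli of all roots: 1.2500, 1.1526, 17.3526.
All moduli strictly greater than 1? Yes.
Verdict: Stationary.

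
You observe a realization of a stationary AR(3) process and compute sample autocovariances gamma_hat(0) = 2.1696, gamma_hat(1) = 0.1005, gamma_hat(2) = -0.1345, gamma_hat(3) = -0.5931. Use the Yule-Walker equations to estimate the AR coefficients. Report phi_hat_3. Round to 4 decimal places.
\hat\phi_{3} = -0.2690

The Yule-Walker equations for an AR(p) process read, in matrix form,
  Gamma_p phi = r_p,   with   (Gamma_p)_{ij} = gamma(|i - j|),
                       (r_p)_i = gamma(i),   i,j = 1..p.
Substitute the sample gammas (Toeplitz matrix and right-hand side of size 3):
  Gamma_p = [[2.1696, 0.1005, -0.1345], [0.1005, 2.1696, 0.1005], [-0.1345, 0.1005, 2.1696]]
  r_p     = [0.1005, -0.1345, -0.5931]
Written out (R1..R3):
  (R1) 2.1696 phi_1 + 0.1005 phi_2 - 0.1345 phi_3 = 0.1005
  (R2) 0.1005 phi_1 + 2.1696 phi_2 + 0.1005 phi_3 = -0.1345
  (R3) -0.1345 phi_1 + 0.1005 phi_2 + 2.1696 phi_3 = -0.5931
Gaussian elimination:
  R2 <- R2 - (0.1005/2.1696) R1 = R2 - (0.046322) R1:  2.164945 phi_2 + 0.10673 phi_3 = -0.139155
  R3 <- R3 - (-0.1345/2.1696) R1 = R3 - (-0.061993) R1:  0.10673 phi_2 + 2.161262 phi_3 = -0.58687
  R3 <- R3 - (0.10673/2.164945) R2 = R3 - (0.049299) R2:  2.156 phi_3 = -0.580009
Back-substitution:
  phi_hat_3 = -0.580009 / 2.156 = -0.269021
  phi_hat_2 = (-0.139155 - (0.10673)(-0.269021)) / 2.164945 = -0.051014
  phi_hat_1 = (0.1005 - (0.1005)(-0.051014) - (-0.1345)(-0.269021)) / 2.1696 = 0.032008
So phi_hat = [0.0320, -0.0510, -0.2690].
Therefore phi_hat_3 = -0.2690.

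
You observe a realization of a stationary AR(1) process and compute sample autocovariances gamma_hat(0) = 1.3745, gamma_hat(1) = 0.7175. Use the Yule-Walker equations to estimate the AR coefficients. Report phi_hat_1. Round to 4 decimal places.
\hat\phi_{1} = 0.5220

The Yule-Walker equations for an AR(p) process read, in matrix form,
  Gamma_p phi = r_p,   with   (Gamma_p)_{ij} = gamma(|i - j|),
                       (r_p)_i = gamma(i),   i,j = 1..p.
Substitute the sample gammas (Toeplitz matrix and right-hand side of size 1):
  Gamma_p = [[1.3745]]
  r_p     = [0.7175]
With p = 1 this is the single equation gamma(0) phi_1 = gamma(1):
  phi_hat_1 = gamma(1) / gamma(0) = 0.7175 / 1.3745 = 0.5220.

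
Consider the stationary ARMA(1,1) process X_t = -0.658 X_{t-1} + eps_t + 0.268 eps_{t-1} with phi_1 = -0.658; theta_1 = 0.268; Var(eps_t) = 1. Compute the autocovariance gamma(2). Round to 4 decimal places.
\gamma(2) = 0.3728

Multiply the model equation by X_{t-k} and take expectations. With theta_0 = psi_0 = 1 and psi_j the MA(infinity) weights, this gives
  gamma(k) - sum_i phi_i gamma(k-i) = c_k,
  c_k = sigma^2 * sum_{j=k..q} theta_j psi_{j-k}   (c_k = 0 for k > q),
using gamma(-m) = gamma(m).
psi-weights needed (psi_j = theta_j + sum_i phi_i psi_{j-i}):
  psi_1 = theta_1 + phi_1 = 0.268 + (-0.658) = -0.39
Right-hand sides:
  c_0 = sigma^2 (1 + theta_1 psi_1) = 1 * (1 + (0.268)(-0.39)) = 1 * 0.89548 = 0.89548
  c_1 = sigma^2 theta_1 = 1 * (0.268) = 0.268
  c_2 = 0
Equations for k = 0 and k = 1 (AR order 1):
  gamma(0) = phi_1 gamma(1) + c_0
  gamma(1) = phi_1 gamma(0) + c_1
Substituting the second into the first: gamma(0) (1 - phi_1^2) = c_0 + phi_1 c_1, so
  gamma(0) = (c_0 + phi_1 c_1) / (1 - phi_1^2) = (0.89548 + (-0.658)(0.268)) / (1 - (-0.658)^2) = 0.719136 / 0.567036 = 1.268237.
  gamma(1) = phi_1 gamma(0) + c_1 = (-0.658)(1.268237) + (0.268) = -0.5665.
For k = 2 (> q): gamma(2) = phi_1 gamma(1) = (-0.658)(-0.5665) = 0.372757.
Therefore gamma(2) = 0.3728 (to 4 decimal places).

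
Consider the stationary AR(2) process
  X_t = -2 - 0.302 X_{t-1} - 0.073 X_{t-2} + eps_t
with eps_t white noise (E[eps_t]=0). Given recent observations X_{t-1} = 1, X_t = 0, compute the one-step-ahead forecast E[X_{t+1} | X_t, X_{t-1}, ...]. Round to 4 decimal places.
E[X_{t+1} \mid \mathcal F_t] = -2.0730

For an AR(p) model X_t = c + sum_i phi_i X_{t-i} + eps_t, the
one-step-ahead conditional mean is
  E[X_{t+1} | X_t, ...] = c + sum_i phi_i X_{t+1-i}.
Substitute known values:
  E[X_{t+1} | ...] = -2 + (-0.302) * (0) + (-0.073) * (1)
                   = -2.0730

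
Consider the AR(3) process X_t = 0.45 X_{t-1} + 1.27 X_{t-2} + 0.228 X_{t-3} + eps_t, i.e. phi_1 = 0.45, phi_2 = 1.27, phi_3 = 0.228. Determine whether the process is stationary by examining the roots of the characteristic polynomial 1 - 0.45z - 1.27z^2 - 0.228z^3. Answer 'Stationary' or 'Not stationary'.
\text{Not stationary}

The AR(p) characteristic polynomial is P(z) = 1 - 0.45z - 1.27z^2 - 0.228z^3.
Stationarity requires all roots to lie outside the unit circle, i.e. |z| > 1 for every root.
Degree 3: look for a simple real root z0 first, then factor out (1 - z/z0) and solve the remaining quadratic.
Testing z0 = -5: P(-5) = 1 + (-0.45)(-5) + (-1.27)(-5)^2 + (-0.228)(-5)^3
  = 1 + (2.25) + (-31.75) + (28.5) = 0.  So z_0 = -5 is a root, |z_0| = 5.
Divide out the factor (1 + 0.2 z) = (1 - z/z0) (since 1/z0 = -0.2):
  P(z) = (1 + 0.2 z)(1 + (-0.65) z + (-1.14) z^2)
  [check: z-coef -0.65 - (-0.2) = -0.45; z^2-coef -1.14 - (-0.2)(-0.65) = -1.27; z^3-coef -(-0.2)(-1.14) = -0.228.]
Remaining roots from the quadratic factor 1 + (-0.65) z + (-1.14) z^2:
  Set 1 + (-0.65) z + (-1.14) z^2 = 0, i.e. a z^2 + b z + c = 0 with a = -1.14, b = -0.65, c = 1.
  Discriminant D = b^2 - 4ac = (-0.65)^2 - 4*(-1.14)*1 = 0.4225 - (-4.56) = 4.9825.
  D >= 0, so the roots are real: z = (-b +/- sqrt(D)) / (2a) = (0.65 +/- 2.232151) / (-2.28).
    z_1 = (0.65 + 2.232151) / (-2.28) = -1.2641,   |z_1| = 1.2641.
    z_2 = (0.65 - 2.232151) / (-2.28) = 0.6939,   |z_2| = 0.6939.
Moduli of all roots: 5.0000, 1.2641, 0.6939.
All moduli strictly greater than 1? No.
Verdict: Not stationary.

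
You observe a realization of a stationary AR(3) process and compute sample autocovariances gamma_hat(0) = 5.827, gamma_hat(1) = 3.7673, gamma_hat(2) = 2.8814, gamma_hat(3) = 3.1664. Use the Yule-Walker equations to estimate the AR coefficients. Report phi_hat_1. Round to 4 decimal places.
\hat\phi_{1} = 0.5200

The Yule-Walker equations for an AR(p) process read, in matrix form,
  Gamma_p phi = r_p,   with   (Gamma_p)_{ij} = gamma(|i - j|),
                       (r_p)_i = gamma(i),   i,j = 1..p.
Substitute the sample gammas (Toeplitz matrix and right-hand side of size 3):
  Gamma_p = [[5.827, 3.7673, 2.8814], [3.7673, 5.827, 3.7673], [2.8814, 3.7673, 5.827]]
  r_p     = [3.7673, 2.8814, 3.1664]
Written out (R1..R3):
  (R1) 5.827 phi_1 + 3.7673 phi_2 + 2.8814 phi_3 = 3.7673
  (R2) 3.7673 phi_1 + 5.827 phi_2 + 3.7673 phi_3 = 2.8814
  (R3) 2.8814 phi_1 + 3.7673 phi_2 + 5.827 phi_3 = 3.1664
Gaussian elimination:
  R2 <- R2 - (3.7673/5.827) R1 = R2 - (0.646525) R1:  3.391347 phi_2 + 1.904403 phi_3 = 0.445747
  R3 <- R3 - (2.8814/5.827) R1 = R3 - (0.494491) R1:  1.904403 phi_2 + 4.402173 phi_3 = 1.303503
  R3 <- R3 - (1.904403/3.391347) R2 = R3 - (0.561548) R2:  3.33276 phi_3 = 1.053195
Back-substitution:
  phi_hat_3 = 1.053195 / 3.33276 = 0.316013
  phi_hat_2 = (0.445747 - (1.904403)(0.316013)) / 3.391347 = -0.04602
  phi_hat_1 = (3.7673 - (3.7673)(-0.04602) - (2.8814)(0.316013)) / 5.827 = 0.520012
So phi_hat = [0.5200, -0.0460, 0.3160].
Therefore phi_hat_1 = 0.5200.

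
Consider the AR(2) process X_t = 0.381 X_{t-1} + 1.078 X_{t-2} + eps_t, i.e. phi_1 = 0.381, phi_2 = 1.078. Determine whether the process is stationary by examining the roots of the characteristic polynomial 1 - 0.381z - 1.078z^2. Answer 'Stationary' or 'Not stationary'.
\text{Not stationary}

The AR(p) characteristic polynomial is P(z) = 1 - 0.381z - 1.078z^2.
Stationarity requires all roots to lie outside the unit circle, i.e. |z| > 1 for every root.
Set 1 + (-0.381) z + (-1.078) z^2 = 0, i.e. a z^2 + b z + c = 0 with a = -1.078, b = -0.381, c = 1.
Discriminant D = b^2 - 4ac = (-0.381)^2 - 4*(-1.078)*1 = 0.145161 - (-4.312) = 4.457161.
D >= 0, so the roots are real: z = (-b +/- sqrt(D)) / (2a) = (0.381 +/- 2.111199) / (-2.156).
  z_1 = (0.381 + 2.111199) / (-2.156) = -1.1559,   |z_1| = 1.1559.
  z_2 = (0.381 - 2.111199) / (-2.156) = 0.8025,   |z_2| = 0.8025.
Moduli of all roots: 1.1559, 0.8025.
All moduli strictly greater than 1? No.
Verdict: Not stationary.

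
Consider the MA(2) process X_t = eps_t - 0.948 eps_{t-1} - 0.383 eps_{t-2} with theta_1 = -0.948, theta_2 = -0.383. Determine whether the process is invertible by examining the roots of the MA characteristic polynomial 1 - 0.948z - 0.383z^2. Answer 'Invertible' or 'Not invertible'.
\text{Not invertible}

The MA(q) characteristic polynomial is P(z) = 1 - 0.948z - 0.383z^2.
Invertibility requires all roots to lie outside the unit circle, i.e. |z| > 1 for every root.
Set 1 + (-0.948) z + (-0.383) z^2 = 0, i.e. a z^2 + b z + c = 0 with a = -0.383, b = -0.948, c = 1.
Discriminant D = b^2 - 4ac = (-0.948)^2 - 4*(-0.383)*1 = 0.898704 - (-1.532) = 2.430704.
D >= 0, so the roots are real: z = (-b +/- sqrt(D)) / (2a) = (0.948 +/- 1.559072) / (-0.766).
  z_1 = (0.948 + 1.559072) / (-0.766) = -3.2729,   |z_1| = 3.2729.
  z_2 = (0.948 - 1.559072) / (-0.766) = 0.7977,   |z_2| = 0.7977.
Moduli of all roots: 3.2729, 0.7977.
All moduli strictly greater than 1? No.
Verdict: Not invertible.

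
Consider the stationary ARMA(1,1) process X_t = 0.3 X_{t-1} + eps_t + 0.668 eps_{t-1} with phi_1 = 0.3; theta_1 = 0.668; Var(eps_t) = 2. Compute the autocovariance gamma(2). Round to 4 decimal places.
\gamma(2) = 0.7661

Multiply the model equation by X_{t-k} and take expectations. With theta_0 = psi_0 = 1 and psi_j the MA(infinity) weights, this gives
  gamma(k) - sum_i phi_i gamma(k-i) = c_k,
  c_k = sigma^2 * sum_{j=k..q} theta_j psi_{j-k}   (c_k = 0 for k > q),
using gamma(-m) = gamma(m).
psi-weights needed (psi_j = theta_j + sum_i phi_i psi_{j-i}):
  psi_1 = theta_1 + phi_1 = 0.668 + (0.3) = 0.968
Right-hand sides:
  c_0 = sigma^2 (1 + theta_1 psi_1) = 2 * (1 + (0.668)(0.968)) = 2 * 1.646624 = 3.293248
  c_1 = sigma^2 theta_1 = 2 * (0.668) = 1.336
  c_2 = 0
Equations for k = 0 and k = 1 (AR order 1):
  gamma(0) = phi_1 gamma(1) + c_0
  gamma(1) = phi_1 gamma(0) + c_1
Substituting the second into the first: gamma(0) (1 - phi_1^2) = c_0 + phi_1 c_1, so
  gamma(0) = (c_0 + phi_1 c_1) / (1 - phi_1^2) = (3.293248 + (0.3)(1.336)) / (1 - (0.3)^2) = 3.694048 / 0.91 = 4.059393.
  gamma(1) = phi_1 gamma(0) + c_1 = (0.3)(4.059393) + (1.336) = 2.553818.
For k = 2 (> q): gamma(2) = phi_1 gamma(1) = (0.3)(2.553818) = 0.766145.
Therefore gamma(2) = 0.7661 (to 4 decimal places).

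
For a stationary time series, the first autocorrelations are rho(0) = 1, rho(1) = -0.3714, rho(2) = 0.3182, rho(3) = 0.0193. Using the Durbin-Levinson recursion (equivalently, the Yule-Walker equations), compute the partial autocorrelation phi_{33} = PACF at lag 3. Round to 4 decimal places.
\phi_{33} = 0.2310

The PACF at lag k is phi_{kk}, the last component of the solution
to the Yule-Walker system G_k phi = r_k where
  (G_k)_{ij} = rho(|i - j|), (r_k)_i = rho(i), i,j = 1..k.
Equivalently, Durbin-Levinson gives phi_{kk} iteratively:
  phi_{11} = rho(1)
  phi_{kk} = [rho(k) - sum_{j=1..k-1} phi_{k-1,j} rho(k-j)]
            / [1 - sum_{j=1..k-1} phi_{k-1,j} rho(j)],
  phi_{k,j} = phi_{k-1,j} - phi_{kk} phi_{k-1,k-j},  j = 1..k-1.
Step k = 1:
  phi_11 = rho(1) = -0.3714.
Step k = 2:
  phi_22 = [rho(2) - phi_11 rho(1)] / [1 - phi_11 rho(1)] = [0.3182 - (-0.3714)(-0.3714)] / [1 - (-0.3714)(-0.3714)]
         = 0.18026204 / 0.86206204 = 0.209106.
  Update: phi_21 = phi_11 - phi_22 phi_11 = -0.3714 - (0.209106)(-0.3714) = -0.293738.
Step k = 3:
  phi_33 = [rho(3) - phi_21 rho(2) - phi_22 rho(1)] / [1 - phi_21 rho(1) - phi_22 rho(2)]
    numerator   = 0.0193 - (-0.293738)(0.3182) - (0.209106)(-0.3714) = 0.19042932
    denominator = 1 - (-0.293738)(-0.3714) - (0.209106)(0.3182) = 0.82436823
  phi_33 = 0.19042932 / 0.82436823 = 0.231.
Therefore phi_{33} = 0.2310.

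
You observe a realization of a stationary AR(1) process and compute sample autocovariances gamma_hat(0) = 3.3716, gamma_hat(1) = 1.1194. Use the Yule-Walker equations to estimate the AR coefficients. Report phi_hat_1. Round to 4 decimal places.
\hat\phi_{1} = 0.3320

The Yule-Walker equations for an AR(p) process read, in matrix form,
  Gamma_p phi = r_p,   with   (Gamma_p)_{ij} = gamma(|i - j|),
                       (r_p)_i = gamma(i),   i,j = 1..p.
Substitute the sample gammas (Toeplitz matrix and right-hand side of size 1):
  Gamma_p = [[3.3716]]
  r_p     = [1.1194]
With p = 1 this is the single equation gamma(0) phi_1 = gamma(1):
  phi_hat_1 = gamma(1) / gamma(0) = 1.1194 / 3.3716 = 0.3320.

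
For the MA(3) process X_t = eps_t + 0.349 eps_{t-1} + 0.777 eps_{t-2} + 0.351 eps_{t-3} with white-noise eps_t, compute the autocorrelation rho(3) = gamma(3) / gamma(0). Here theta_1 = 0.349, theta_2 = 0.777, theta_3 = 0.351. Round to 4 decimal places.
\rho(3) = 0.1899

For an MA(q) process with theta_0 = 1, the autocovariance is
  gamma(k) = sigma^2 * sum_{i=0..q-k} theta_i * theta_{i+k},
and rho(k) = gamma(k) / gamma(0). Sigma^2 cancels.
  numerator   = (1)*(0.351) = 0.351.
  denominator = (1)^2 + (0.349)^2 + (0.777)^2 + (0.351)^2 = 1.848731.
  rho(3) = 0.351 / 1.848731 = 0.1899.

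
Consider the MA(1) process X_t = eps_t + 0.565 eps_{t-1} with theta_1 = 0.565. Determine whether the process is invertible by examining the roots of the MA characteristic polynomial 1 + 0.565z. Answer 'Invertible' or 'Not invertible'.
\text{Invertible}

The MA(q) characteristic polynomial is P(z) = 1 + 0.565z.
Invertibility requires all roots to lie outside the unit circle, i.e. |z| > 1 for every root.
This is linear in z: 1 + (0.565) z = 0  =>  z = -1/(0.565) = -1.769912,  |z| = 1.769912.
Moduli of all roots: 1.7699.
All moduli strictly greater than 1? Yes.
Verdict: Invertible.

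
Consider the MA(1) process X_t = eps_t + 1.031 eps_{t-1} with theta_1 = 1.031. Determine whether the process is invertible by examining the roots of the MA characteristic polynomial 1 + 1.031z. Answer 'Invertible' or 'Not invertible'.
\text{Not invertible}

The MA(q) characteristic polynomial is P(z) = 1 + 1.031z.
Invertibility requires all roots to lie outside the unit circle, i.e. |z| > 1 for every root.
This is linear in z: 1 + (1.031) z = 0  =>  z = -1/(1.031) = -0.969932,  |z| = 0.969932.
Moduli of all roots: 0.9699.
All moduli strictly greater than 1? No.
Verdict: Not invertible.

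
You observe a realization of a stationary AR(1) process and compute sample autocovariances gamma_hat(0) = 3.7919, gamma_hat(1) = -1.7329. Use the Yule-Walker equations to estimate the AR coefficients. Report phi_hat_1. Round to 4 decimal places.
\hat\phi_{1} = -0.4570

The Yule-Walker equations for an AR(p) process read, in matrix form,
  Gamma_p phi = r_p,   with   (Gamma_p)_{ij} = gamma(|i - j|),
                       (r_p)_i = gamma(i),   i,j = 1..p.
Substitute the sample gammas (Toeplitz matrix and right-hand side of size 1):
  Gamma_p = [[3.7919]]
  r_p     = [-1.7329]
With p = 1 this is the single equation gamma(0) phi_1 = gamma(1):
  phi_hat_1 = gamma(1) / gamma(0) = -1.7329 / 3.7919 = -0.4570.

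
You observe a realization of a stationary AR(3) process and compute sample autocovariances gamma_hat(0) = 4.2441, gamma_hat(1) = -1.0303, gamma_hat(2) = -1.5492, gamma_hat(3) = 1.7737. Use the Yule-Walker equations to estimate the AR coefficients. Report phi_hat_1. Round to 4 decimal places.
\hat\phi_{1} = -0.2440

The Yule-Walker equations for an AR(p) process read, in matrix form,
  Gamma_p phi = r_p,   with   (Gamma_p)_{ij} = gamma(|i - j|),
                       (r_p)_i = gamma(i),   i,j = 1..p.
Substitute the sample gammas (Toeplitz matrix and right-hand side of size 3):
  Gamma_p = [[4.2441, -1.0303, -1.5492], [-1.0303, 4.2441, -1.0303], [-1.5492, -1.0303, 4.2441]]
  r_p     = [-1.0303, -1.5492, 1.7737]
Written out (R1..R3):
  (R1) 4.2441 phi_1 - 1.0303 phi_2 - 1.5492 phi_3 = -1.0303
  (R2) -1.0303 phi_1 + 4.2441 phi_2 - 1.0303 phi_3 = -1.5492
  (R3) -1.5492 phi_1 - 1.0303 phi_2 + 4.2441 phi_3 = 1.7737
Gaussian elimination:
  R2 <- R2 - (-1.0303/4.2441) R1 = R2 - (-0.242761) R1:  3.993984 phi_2 - 1.406385 phi_3 = -1.799316
  R3 <- R3 - (-1.5492/4.2441) R1 = R3 - (-0.365024) R1:  -1.406385 phi_2 + 3.678604 phi_3 = 1.397615
  R3 <- R3 - (-1.406385/3.993984) R2 = R3 - (-0.352126) R2:  3.18338 phi_3 = 0.76403
Back-substitution:
  phi_hat_3 = 0.76403 / 3.18338 = 0.240006
  phi_hat_2 = (-1.799316 - (-1.406385)(0.240006)) / 3.993984 = -0.365994
  phi_hat_1 = (-1.0303 - (-1.0303)(-0.365994) - (-1.5492)(0.240006)) / 4.2441 = -0.244002
So phi_hat = [-0.2440, -0.3660, 0.2400].
Therefore phi_hat_1 = -0.2440.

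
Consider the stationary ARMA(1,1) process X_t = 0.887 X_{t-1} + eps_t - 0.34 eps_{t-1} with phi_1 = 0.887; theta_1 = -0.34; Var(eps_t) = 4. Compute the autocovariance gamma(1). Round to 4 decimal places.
\gamma(1) = 7.1666

Multiply the model equation by X_{t-k} and take expectations. With theta_0 = psi_0 = 1 and psi_j the MA(infinity) weights, this gives
  gamma(k) - sum_i phi_i gamma(k-i) = c_k,
  c_k = sigma^2 * sum_{j=k..q} theta_j psi_{j-k}   (c_k = 0 for k > q),
using gamma(-m) = gamma(m).
psi-weights needed (psi_j = theta_j + sum_i phi_i psi_{j-i}):
  psi_1 = theta_1 + phi_1 = -0.34 + (0.887) = 0.547
Right-hand sides:
  c_0 = sigma^2 (1 + theta_1 psi_1) = 4 * (1 + (-0.34)(0.547)) = 4 * 0.81402 = 3.25608
  c_1 = sigma^2 theta_1 = 4 * (-0.34) = -1.36
  c_2 = 0
Equations for k = 0 and k = 1 (AR order 1):
  gamma(0) = phi_1 gamma(1) + c_0
  gamma(1) = phi_1 gamma(0) + c_1
Substituting the second into the first: gamma(0) (1 - phi_1^2) = c_0 + phi_1 c_1, so
  gamma(0) = (c_0 + phi_1 c_1) / (1 - phi_1^2) = (3.25608 + (0.887)(-1.36)) / (1 - (0.887)^2) = 2.04976 / 0.213231 = 9.612861.
  gamma(1) = phi_1 gamma(0) + c_1 = (0.887)(9.612861) + (-1.36) = 7.166608.
Therefore gamma(1) = 7.1666 (to 4 decimal places).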